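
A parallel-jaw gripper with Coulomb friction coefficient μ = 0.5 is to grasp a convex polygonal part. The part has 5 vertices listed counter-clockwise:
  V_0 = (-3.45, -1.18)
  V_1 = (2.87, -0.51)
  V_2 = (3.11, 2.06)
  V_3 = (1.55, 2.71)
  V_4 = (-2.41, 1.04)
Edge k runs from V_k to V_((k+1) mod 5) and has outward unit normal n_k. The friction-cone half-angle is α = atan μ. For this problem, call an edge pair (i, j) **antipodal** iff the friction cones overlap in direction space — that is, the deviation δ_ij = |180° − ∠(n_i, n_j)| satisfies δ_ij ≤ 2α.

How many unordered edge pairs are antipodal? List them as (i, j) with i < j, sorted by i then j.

α = atan 0.5 = 26.57°;  2α = 53.13°
n_0 = (+0.1054, -0.9944)
n_1 = (+0.9957, -0.0930)
n_2 = (+0.3846, +0.9231)
n_3 = (-0.3886, +0.9214)
n_4 = (-0.9056, +0.4242)
  (0,1): δ = 101.39°  ·
  (0,2): δ = 28.67°  ✓
  (0,3): δ = 16.81°  ✓
  (0,4): δ = 58.85°  ·
  (1,2): δ = 107.28°  ·
  (1,3): δ = 61.80°  ·
  (1,4): δ = 19.77°  ✓
  (2,3): δ = 134.51°  ·
  (2,4): δ = 92.48°  ·
  (3,4): δ = 137.97°  ·
antipodal pairs: 3

count = 3; pairs: (0,2), (0,3), (1,4)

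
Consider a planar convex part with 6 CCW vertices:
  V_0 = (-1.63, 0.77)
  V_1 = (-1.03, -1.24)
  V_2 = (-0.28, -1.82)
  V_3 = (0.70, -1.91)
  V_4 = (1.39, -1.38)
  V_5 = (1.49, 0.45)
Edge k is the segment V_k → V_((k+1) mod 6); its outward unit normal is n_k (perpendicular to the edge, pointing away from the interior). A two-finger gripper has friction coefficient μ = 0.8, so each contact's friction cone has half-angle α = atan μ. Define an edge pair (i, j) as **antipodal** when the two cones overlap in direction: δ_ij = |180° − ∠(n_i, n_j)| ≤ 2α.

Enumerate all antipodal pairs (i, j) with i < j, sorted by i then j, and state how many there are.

count = 7; pairs: (0,3), (0,4), (0,5), (1,4), (1,5), (2,5), (3,5)

α = atan 0.8 = 38.66°;  2α = 77.32°
n_0 = (-0.9582, -0.2860)
n_1 = (-0.6117, -0.7911)
n_2 = (-0.0915, -0.9958)
n_3 = (+0.6092, -0.7931)
n_4 = (+0.9985, -0.0546)
n_5 = (+0.1020, +0.9948)
  (0,1): δ = 144.34°  ·
  (0,2): δ = 111.87°  ·
  (0,3): δ = 69.09°  ✓
  (0,4): δ = 19.75°  ✓
  (0,5): δ = 67.52°  ✓
  (1,2): δ = 147.53°  ·
  (1,3): δ = 104.76°  ·
  (1,4): δ = 55.41°  ✓
  (1,5): δ = 31.86°  ✓
  (2,3): δ = 137.22°  ·
  (2,4): δ = 87.88°  ·
  (2,5): δ = 0.61°  ✓
  (3,4): δ = 130.66°  ·
  (3,5): δ = 43.38°  ✓
  (4,5): δ = 92.73°  ·
antipodal pairs: 7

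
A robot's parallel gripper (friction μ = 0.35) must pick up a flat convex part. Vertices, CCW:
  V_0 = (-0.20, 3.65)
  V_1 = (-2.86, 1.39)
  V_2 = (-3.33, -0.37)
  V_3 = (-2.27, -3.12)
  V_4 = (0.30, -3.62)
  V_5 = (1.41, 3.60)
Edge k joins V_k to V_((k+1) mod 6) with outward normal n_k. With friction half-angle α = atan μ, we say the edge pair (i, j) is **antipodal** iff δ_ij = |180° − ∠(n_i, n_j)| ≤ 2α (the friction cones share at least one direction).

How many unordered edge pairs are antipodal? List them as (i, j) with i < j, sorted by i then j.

count = 3; pairs: (1,4), (2,4), (3,5)

α = atan 0.35 = 19.29°;  2α = 38.58°
n_0 = (-0.6475, +0.7621)
n_1 = (-0.9661, +0.2580)
n_2 = (-0.9331, -0.3597)
n_3 = (-0.1910, -0.9816)
n_4 = (+0.9884, -0.1520)
n_5 = (+0.0310, +0.9995)
  (0,1): δ = 145.30°  ·
  (0,2): δ = 109.27°  ·
  (0,3): δ = 51.36°  ·
  (0,4): δ = 40.91°  ·
  (0,5): δ = 137.87°  ·
  (1,2): δ = 143.97°  ·
  (1,3): δ = 86.06°  ·
  (1,4): δ = 6.21°  ✓
  (1,5): δ = 103.17°  ·
  (2,3): δ = 122.09°  ·
  (2,4): δ = 29.82°  ✓
  (2,5): δ = 67.14°  ·
  (3,4): δ = 87.73°  ·
  (3,5): δ = 9.23°  ✓
  (4,5): δ = 83.04°  ·
antipodal pairs: 3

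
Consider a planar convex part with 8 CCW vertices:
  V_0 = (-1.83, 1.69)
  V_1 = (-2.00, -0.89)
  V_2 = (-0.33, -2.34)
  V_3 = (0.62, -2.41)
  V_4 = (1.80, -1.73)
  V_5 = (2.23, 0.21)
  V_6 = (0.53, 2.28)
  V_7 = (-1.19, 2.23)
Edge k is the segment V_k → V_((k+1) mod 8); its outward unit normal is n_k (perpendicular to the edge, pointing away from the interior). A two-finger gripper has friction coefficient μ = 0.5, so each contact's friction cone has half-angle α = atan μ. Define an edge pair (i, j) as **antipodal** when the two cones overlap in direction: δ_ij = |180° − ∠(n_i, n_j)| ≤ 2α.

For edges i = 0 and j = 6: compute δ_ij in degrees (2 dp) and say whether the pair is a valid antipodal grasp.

α = atan 0.5 = 26.57°;  2α = 53.13°
edge 0: e_0 = (-0.17, -2.58);  n_0 = (-0.9978, +0.0657)
edge 6: e_6 = (-1.72, -0.05);  n_6 = (-0.0291, +0.9996)
∠(n_0, n_6) = 84.57°
δ = |180° − 84.57°| = 95.43°
95.43° > 2α = 53.13°  →  invalid

δ = 95.43°, invalid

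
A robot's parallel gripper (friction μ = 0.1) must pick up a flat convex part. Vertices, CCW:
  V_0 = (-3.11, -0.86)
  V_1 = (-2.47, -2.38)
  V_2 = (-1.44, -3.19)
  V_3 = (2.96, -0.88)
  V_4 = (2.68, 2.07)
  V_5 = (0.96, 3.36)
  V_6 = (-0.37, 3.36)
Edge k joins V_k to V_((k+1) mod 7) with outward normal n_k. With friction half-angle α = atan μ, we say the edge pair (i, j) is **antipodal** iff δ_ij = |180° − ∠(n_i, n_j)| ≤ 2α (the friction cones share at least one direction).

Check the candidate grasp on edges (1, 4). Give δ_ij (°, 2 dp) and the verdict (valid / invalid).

α = atan 0.1 = 5.71°;  2α = 11.42°
edge 1: e_1 = (+1.03, -0.81);  n_1 = (-0.6182, -0.7861)
edge 4: e_4 = (-1.72, +1.29);  n_4 = (+0.6000, +0.8000)
∠(n_1, n_4) = 178.69°
δ = |180° − 178.69°| = 1.31°
1.31° ≤ 2α = 11.42°  →  valid

δ = 1.31°, valid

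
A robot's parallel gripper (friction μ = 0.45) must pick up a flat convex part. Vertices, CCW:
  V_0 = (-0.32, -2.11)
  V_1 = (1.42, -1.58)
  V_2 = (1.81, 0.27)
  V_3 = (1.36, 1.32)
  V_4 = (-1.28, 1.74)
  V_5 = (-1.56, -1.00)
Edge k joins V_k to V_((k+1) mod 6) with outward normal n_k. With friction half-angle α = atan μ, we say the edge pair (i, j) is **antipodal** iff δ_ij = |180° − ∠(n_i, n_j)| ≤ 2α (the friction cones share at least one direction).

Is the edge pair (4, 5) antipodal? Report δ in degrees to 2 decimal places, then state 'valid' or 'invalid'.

α = atan 0.45 = 24.23°;  2α = 48.46°
edge 4: e_4 = (-0.28, -2.74);  n_4 = (-0.9948, +0.1017)
edge 5: e_5 = (+1.24, -1.11);  n_5 = (-0.6670, -0.7451)
∠(n_4, n_5) = 54.00°
δ = |180° − 54.00°| = 126.00°
126.00° > 2α = 48.46°  →  invalid

δ = 126.00°, invalid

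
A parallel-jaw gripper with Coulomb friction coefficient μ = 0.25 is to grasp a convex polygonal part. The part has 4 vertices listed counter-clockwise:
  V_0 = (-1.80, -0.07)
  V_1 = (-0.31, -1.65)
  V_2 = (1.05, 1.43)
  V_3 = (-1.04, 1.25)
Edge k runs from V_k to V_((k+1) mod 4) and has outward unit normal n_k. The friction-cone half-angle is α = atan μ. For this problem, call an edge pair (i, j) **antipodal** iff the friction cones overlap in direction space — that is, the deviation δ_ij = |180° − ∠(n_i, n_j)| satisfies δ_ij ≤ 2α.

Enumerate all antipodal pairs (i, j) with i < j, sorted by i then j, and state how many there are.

α = atan 0.25 = 14.04°;  2α = 28.07°
n_0 = (-0.7275, -0.6861)
n_1 = (+0.9148, -0.4039)
n_2 = (-0.0858, +0.9963)
n_3 = (-0.8666, +0.4990)
  (0,1): δ = 67.15°  ·
  (0,2): δ = 51.60°  ·
  (0,3): δ = 106.75°  ·
  (1,2): δ = 61.25°  ·
  (1,3): δ = 6.11°  ✓
  (2,3): δ = 124.85°  ·
antipodal pairs: 1

count = 1; pairs: (1,3)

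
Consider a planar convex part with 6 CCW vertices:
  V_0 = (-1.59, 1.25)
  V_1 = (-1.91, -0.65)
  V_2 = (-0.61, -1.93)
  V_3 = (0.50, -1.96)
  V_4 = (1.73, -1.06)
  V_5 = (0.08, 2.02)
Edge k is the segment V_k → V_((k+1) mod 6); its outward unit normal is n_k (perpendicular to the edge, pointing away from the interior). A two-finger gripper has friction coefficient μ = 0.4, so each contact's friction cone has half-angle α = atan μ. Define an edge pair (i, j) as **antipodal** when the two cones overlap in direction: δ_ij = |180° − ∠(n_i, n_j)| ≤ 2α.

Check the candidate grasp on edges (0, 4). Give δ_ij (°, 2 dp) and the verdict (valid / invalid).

α = atan 0.4 = 21.80°;  2α = 43.60°
edge 0: e_0 = (-0.32, -1.90);  n_0 = (-0.9861, +0.1661)
edge 4: e_4 = (-1.65, +3.08);  n_4 = (+0.8815, +0.4722)
∠(n_0, n_4) = 142.26°
δ = |180° − 142.26°| = 37.74°
37.74° ≤ 2α = 43.60°  →  valid

δ = 37.74°, valid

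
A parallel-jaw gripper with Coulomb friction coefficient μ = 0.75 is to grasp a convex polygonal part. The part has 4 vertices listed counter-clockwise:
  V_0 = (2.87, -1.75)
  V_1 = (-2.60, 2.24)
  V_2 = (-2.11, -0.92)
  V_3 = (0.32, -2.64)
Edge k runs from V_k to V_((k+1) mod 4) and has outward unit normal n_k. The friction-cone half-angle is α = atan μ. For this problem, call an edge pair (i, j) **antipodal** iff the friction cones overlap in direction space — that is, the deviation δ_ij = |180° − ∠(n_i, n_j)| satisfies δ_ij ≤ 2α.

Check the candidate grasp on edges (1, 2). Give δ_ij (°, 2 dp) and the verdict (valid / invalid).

δ = 134.11°, invalid

α = atan 0.75 = 36.87°;  2α = 73.74°
edge 1: e_1 = (+0.49, -3.16);  n_1 = (-0.9882, -0.1532)
edge 2: e_2 = (+2.43, -1.72);  n_2 = (-0.5777, -0.8162)
∠(n_1, n_2) = 45.89°
δ = |180° − 45.89°| = 134.11°
134.11° > 2α = 73.74°  →  invalid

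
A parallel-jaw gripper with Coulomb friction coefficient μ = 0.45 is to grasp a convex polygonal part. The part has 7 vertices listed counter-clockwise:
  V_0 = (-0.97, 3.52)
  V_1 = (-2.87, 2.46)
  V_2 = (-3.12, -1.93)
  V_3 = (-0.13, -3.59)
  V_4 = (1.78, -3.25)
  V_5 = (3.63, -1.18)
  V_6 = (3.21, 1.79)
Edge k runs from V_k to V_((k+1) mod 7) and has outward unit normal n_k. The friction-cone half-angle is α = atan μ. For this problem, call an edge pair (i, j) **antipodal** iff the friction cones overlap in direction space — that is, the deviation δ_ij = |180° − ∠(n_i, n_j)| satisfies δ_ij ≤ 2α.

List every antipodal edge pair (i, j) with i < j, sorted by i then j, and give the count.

α = atan 0.45 = 24.23°;  2α = 48.46°
n_0 = (-0.4872, +0.8733)
n_1 = (-0.9984, +0.0569)
n_2 = (-0.4854, -0.8743)
n_3 = (+0.1753, -0.9845)
n_4 = (+0.7456, -0.6664)
n_5 = (+0.9901, +0.1400)
n_6 = (+0.3824, +0.9240)
  (0,1): δ = 122.42°  ·
  (0,2): δ = 58.20°  ·
  (0,3): δ = 19.06°  ✓
  (0,4): δ = 19.06°  ✓
  (0,5): δ = 68.89°  ·
  (0,6): δ = 128.36°  ·
  (1,2): δ = 115.78°  ·
  (1,3): δ = 76.65°  ·
  (1,4): δ = 38.53°  ✓
  (1,5): δ = 11.31°  ✓
  (1,6): δ = 70.78°  ·
  (2,3): δ = 140.87°  ·
  (2,4): δ = 102.75°  ·
  (2,5): δ = 52.91°  ·
  (2,6): δ = 6.55°  ✓
  (3,4): δ = 141.88°  ·
  (3,5): δ = 92.04°  ·
  (3,6): δ = 32.58°  ✓
  (4,5): δ = 130.16°  ·
  (4,6): δ = 70.70°  ·
  (5,6): δ = 120.53°  ·
antipodal pairs: 6

count = 6; pairs: (0,3), (0,4), (1,4), (1,5), (2,6), (3,6)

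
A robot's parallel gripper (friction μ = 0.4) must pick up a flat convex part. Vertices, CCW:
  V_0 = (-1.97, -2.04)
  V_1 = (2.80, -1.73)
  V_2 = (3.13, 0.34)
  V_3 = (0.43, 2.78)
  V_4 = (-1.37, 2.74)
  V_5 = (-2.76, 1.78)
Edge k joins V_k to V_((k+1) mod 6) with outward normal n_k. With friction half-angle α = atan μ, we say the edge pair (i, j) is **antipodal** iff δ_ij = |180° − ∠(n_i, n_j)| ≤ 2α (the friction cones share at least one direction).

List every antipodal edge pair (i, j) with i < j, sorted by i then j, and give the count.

count = 4; pairs: (0,3), (0,4), (1,5), (2,5)

α = atan 0.4 = 21.80°;  2α = 43.60°
n_0 = (+0.0649, -0.9979)
n_1 = (+0.9875, -0.1574)
n_2 = (+0.6705, +0.7419)
n_3 = (-0.0222, +0.9998)
n_4 = (-0.5683, +0.8228)
n_5 = (-0.9793, -0.2025)
  (0,1): δ = 102.78°  ·
  (0,2): δ = 45.82°  ·
  (0,3): δ = 2.45°  ✓
  (0,4): δ = 30.91°  ✓
  (0,5): δ = 97.97°  ·
  (1,2): δ = 123.05°  ·
  (1,3): δ = 79.67°  ·
  (1,4): δ = 46.31°  ·
  (1,5): δ = 20.74°  ✓
  (2,3): δ = 136.62°  ·
  (2,4): δ = 103.26°  ·
  (2,5): δ = 36.21°  ✓
  (3,4): δ = 146.64°  ·
  (3,5): δ = 79.59°  ·
  (4,5): δ = 112.95°  ·
antipodal pairs: 4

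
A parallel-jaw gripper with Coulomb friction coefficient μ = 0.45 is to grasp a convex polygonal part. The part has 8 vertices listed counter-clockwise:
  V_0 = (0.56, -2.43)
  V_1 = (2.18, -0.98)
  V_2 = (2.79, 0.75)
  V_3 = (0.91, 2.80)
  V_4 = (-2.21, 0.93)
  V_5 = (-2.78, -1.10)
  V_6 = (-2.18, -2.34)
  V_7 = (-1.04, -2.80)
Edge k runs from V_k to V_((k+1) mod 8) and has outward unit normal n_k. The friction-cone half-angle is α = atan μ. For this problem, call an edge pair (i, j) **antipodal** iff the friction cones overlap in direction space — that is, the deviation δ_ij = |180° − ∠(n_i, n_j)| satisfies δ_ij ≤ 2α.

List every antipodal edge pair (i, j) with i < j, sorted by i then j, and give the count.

count = 8; pairs: (0,3), (0,4), (1,3), (1,4), (1,5), (2,5), (2,6), (3,7)

α = atan 0.45 = 24.23°;  2α = 48.46°
n_0 = (+0.6669, -0.7451)
n_1 = (+0.9431, -0.3325)
n_2 = (+0.7370, +0.6759)
n_3 = (-0.5141, +0.8577)
n_4 = (-0.9628, +0.2703)
n_5 = (-0.9002, -0.4356)
n_6 = (-0.3742, -0.9274)
n_7 = (+0.2253, -0.9743)
  (0,1): δ = 151.25°  ·
  (0,2): δ = 89.31°  ·
  (0,3): δ = 10.89°  ✓
  (0,4): δ = 32.49°  ✓
  (0,5): δ = 73.99°  ·
  (0,6): δ = 116.19°  ·
  (0,7): δ = 151.19°  ·
  (1,2): δ = 118.05°  ·
  (1,3): δ = 39.64°  ✓
  (1,4): δ = 3.74°  ✓
  (1,5): δ = 45.24°  ✓
  (1,6): δ = 87.45°  ·
  (1,7): δ = 122.44°  ·
  (2,3): δ = 101.59°  ·
  (2,4): δ = 58.21°  ·
  (2,5): δ = 16.70°  ✓
  (2,6): δ = 25.50°  ✓
  (2,7): δ = 60.50°  ·
  (3,4): δ = 136.62°  ·
  (3,5): δ = 95.12°  ·
  (3,6): δ = 52.91°  ·
  (3,7): δ = 17.92°  ✓
  (4,5): δ = 138.49°  ·
  (4,6): δ = 96.29°  ·
  (4,7): δ = 61.30°  ·
  (5,6): δ = 137.80°  ·
  (5,7): δ = 102.80°  ·
  (6,7): δ = 145.00°  ·
antipodal pairs: 8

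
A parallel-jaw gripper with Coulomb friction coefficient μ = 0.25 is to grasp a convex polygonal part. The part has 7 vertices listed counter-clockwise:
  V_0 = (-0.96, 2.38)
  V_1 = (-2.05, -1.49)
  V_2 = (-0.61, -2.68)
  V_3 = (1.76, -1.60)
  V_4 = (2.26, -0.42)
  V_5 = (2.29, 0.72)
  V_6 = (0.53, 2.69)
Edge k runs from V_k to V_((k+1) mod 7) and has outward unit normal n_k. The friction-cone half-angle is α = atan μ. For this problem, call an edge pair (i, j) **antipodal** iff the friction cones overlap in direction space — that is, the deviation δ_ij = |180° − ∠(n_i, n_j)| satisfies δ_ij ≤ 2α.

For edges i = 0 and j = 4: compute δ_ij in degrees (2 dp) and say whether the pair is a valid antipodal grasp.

α = atan 0.25 = 14.04°;  2α = 28.07°
edge 0: e_0 = (-1.09, -3.87);  n_0 = (-0.9625, +0.2711)
edge 4: e_4 = (+0.03, +1.14);  n_4 = (+0.9997, -0.0263)
∠(n_0, n_4) = 165.78°
δ = |180° − 165.78°| = 14.22°
14.22° ≤ 2α = 28.07°  →  valid

δ = 14.22°, valid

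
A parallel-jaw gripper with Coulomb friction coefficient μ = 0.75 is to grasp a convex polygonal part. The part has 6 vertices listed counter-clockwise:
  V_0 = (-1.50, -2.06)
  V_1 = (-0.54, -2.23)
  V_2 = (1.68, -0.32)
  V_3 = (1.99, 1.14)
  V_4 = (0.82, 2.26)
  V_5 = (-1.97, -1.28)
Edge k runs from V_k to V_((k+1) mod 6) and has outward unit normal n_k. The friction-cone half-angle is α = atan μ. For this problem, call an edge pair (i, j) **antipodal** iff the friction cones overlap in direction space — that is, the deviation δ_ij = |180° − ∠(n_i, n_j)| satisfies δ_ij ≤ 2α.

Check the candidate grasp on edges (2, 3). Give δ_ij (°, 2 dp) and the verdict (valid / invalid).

α = atan 0.75 = 36.87°;  2α = 73.74°
edge 2: e_2 = (+0.31, +1.46);  n_2 = (+0.9782, -0.2077)
edge 3: e_3 = (-1.17, +1.12);  n_3 = (+0.6915, +0.7224)
∠(n_2, n_3) = 58.24°
δ = |180° − 58.24°| = 121.76°
121.76° > 2α = 73.74°  →  invalid

δ = 121.76°, invalid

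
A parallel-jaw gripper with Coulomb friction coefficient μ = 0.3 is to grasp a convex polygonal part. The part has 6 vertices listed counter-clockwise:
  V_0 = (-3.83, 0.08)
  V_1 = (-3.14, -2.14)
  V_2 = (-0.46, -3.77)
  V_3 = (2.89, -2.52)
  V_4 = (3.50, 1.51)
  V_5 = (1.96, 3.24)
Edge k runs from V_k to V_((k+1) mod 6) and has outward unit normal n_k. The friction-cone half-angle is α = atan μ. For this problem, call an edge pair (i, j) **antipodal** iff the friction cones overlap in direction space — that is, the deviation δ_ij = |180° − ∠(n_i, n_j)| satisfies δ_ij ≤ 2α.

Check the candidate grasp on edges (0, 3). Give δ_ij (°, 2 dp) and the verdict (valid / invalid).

α = atan 0.3 = 16.70°;  2α = 33.40°
edge 0: e_0 = (+0.69, -2.22);  n_0 = (-0.9549, -0.2968)
edge 3: e_3 = (+0.61, +4.03);  n_3 = (+0.9887, -0.1497)
∠(n_0, n_3) = 154.13°
δ = |180° − 154.13°| = 25.87°
25.87° ≤ 2α = 33.40°  →  valid

δ = 25.87°, valid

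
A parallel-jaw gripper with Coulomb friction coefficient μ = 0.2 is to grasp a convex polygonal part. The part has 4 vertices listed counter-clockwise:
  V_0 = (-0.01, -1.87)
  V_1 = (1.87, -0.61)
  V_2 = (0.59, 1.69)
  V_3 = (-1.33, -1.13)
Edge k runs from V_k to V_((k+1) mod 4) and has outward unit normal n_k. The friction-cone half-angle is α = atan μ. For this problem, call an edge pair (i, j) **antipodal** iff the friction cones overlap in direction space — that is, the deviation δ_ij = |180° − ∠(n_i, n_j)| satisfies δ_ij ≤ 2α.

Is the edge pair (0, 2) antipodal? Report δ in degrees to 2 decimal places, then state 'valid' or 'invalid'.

α = atan 0.2 = 11.31°;  2α = 22.62°
edge 0: e_0 = (+1.88, +1.26);  n_0 = (+0.5567, -0.8307)
edge 2: e_2 = (-1.92, -2.82);  n_2 = (-0.8266, +0.5628)
∠(n_0, n_2) = 158.08°
δ = |180° − 158.08°| = 21.92°
21.92° ≤ 2α = 22.62°  →  valid

δ = 21.92°, valid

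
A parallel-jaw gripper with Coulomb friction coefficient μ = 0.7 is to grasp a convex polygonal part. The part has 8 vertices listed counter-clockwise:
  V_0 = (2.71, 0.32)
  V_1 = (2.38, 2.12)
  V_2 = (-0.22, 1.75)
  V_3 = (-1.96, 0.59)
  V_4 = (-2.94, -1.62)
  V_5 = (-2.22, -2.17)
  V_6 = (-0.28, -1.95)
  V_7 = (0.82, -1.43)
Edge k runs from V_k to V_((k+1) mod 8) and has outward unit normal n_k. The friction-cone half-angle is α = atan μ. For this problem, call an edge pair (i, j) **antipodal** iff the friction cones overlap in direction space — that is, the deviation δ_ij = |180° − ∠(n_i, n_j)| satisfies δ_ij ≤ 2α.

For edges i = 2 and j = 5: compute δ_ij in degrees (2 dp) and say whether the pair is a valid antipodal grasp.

δ = 27.22°, valid

α = atan 0.7 = 34.99°;  2α = 69.98°
edge 2: e_2 = (-1.74, -1.16);  n_2 = (-0.5547, +0.8321)
edge 5: e_5 = (+1.94, +0.22);  n_5 = (+0.1127, -0.9936)
∠(n_2, n_5) = 152.78°
δ = |180° − 152.78°| = 27.22°
27.22° ≤ 2α = 69.98°  →  valid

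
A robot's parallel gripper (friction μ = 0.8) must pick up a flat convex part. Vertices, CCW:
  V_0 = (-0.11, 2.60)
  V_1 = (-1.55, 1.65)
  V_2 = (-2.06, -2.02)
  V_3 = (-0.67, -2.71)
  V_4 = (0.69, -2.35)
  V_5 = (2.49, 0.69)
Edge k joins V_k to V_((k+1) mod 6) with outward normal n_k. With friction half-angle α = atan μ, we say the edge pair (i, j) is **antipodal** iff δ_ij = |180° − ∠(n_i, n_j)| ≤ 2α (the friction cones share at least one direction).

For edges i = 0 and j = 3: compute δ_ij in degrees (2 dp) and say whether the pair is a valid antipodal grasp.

δ = 18.59°, valid

α = atan 0.8 = 38.66°;  2α = 77.32°
edge 0: e_0 = (-1.44, -0.95);  n_0 = (-0.5507, +0.8347)
edge 3: e_3 = (+1.36, +0.36);  n_3 = (+0.2559, -0.9667)
∠(n_0, n_3) = 161.41°
δ = |180° − 161.41°| = 18.59°
18.59° ≤ 2α = 77.32°  →  valid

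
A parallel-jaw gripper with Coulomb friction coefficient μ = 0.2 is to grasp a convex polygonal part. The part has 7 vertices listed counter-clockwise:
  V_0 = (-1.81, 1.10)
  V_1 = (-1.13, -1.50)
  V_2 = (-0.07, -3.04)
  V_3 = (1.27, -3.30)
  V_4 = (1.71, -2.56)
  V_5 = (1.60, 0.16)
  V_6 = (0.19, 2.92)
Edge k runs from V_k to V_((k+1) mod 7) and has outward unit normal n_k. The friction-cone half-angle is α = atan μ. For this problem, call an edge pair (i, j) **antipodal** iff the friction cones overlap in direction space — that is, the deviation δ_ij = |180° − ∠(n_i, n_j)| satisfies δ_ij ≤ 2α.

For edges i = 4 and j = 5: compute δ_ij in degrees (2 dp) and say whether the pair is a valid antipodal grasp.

δ = 155.25°, invalid

α = atan 0.2 = 11.31°;  2α = 22.62°
edge 4: e_4 = (-0.11, +2.72);  n_4 = (+0.9992, +0.0404)
edge 5: e_5 = (-1.41, +2.76);  n_5 = (+0.8905, +0.4549)
∠(n_4, n_5) = 24.75°
δ = |180° − 24.75°| = 155.25°
155.25° > 2α = 22.62°  →  invalid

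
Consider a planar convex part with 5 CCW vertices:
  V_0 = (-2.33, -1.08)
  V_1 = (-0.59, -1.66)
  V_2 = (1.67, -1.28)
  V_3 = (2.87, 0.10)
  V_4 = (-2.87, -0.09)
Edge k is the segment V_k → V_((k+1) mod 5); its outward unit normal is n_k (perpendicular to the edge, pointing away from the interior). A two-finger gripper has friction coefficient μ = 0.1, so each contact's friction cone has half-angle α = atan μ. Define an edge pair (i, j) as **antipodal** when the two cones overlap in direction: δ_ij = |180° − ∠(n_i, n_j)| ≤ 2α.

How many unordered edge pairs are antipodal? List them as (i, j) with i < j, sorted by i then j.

count = 1; pairs: (1,3)

α = atan 0.1 = 5.71°;  2α = 11.42°
n_0 = (-0.3162, -0.9487)
n_1 = (+0.1658, -0.9862)
n_2 = (+0.7546, -0.6562)
n_3 = (-0.0331, +0.9995)
n_4 = (-0.8779, -0.4789)
  (0,1): δ = 152.02°  ·
  (0,2): δ = 112.57°  ·
  (0,3): δ = 20.33°  ·
  (0,4): δ = 137.05°  ·
  (1,2): δ = 140.55°  ·
  (1,3): δ = 7.65°  ✓
  (1,4): δ = 109.07°  ·
  (2,3): δ = 47.10°  ·
  (2,4): δ = 69.62°  ·
  (3,4): δ = 63.29°  ·
antipodal pairs: 1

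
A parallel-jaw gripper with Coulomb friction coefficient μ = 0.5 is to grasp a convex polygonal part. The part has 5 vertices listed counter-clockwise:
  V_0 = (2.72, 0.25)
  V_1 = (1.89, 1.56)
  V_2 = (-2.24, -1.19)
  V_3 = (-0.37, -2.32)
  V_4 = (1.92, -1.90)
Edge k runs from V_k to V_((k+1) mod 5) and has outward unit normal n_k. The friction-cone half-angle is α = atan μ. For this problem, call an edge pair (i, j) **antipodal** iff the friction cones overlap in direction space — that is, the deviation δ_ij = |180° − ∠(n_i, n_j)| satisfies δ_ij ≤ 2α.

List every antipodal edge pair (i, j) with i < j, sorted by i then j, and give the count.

count = 3; pairs: (0,2), (1,3), (1,4)

α = atan 0.5 = 26.57°;  2α = 53.13°
n_0 = (+0.8447, +0.5352)
n_1 = (-0.5542, +0.8324)
n_2 = (-0.5172, -0.8559)
n_3 = (+0.1804, -0.9836)
n_4 = (+0.9372, -0.3487)
  (0,1): δ = 88.70°  ·
  (0,2): δ = 26.50°  ✓
  (0,3): δ = 68.04°  ·
  (0,4): δ = 127.23°  ·
  (1,2): δ = 64.80°  ·
  (1,3): δ = 23.27°  ✓
  (1,4): δ = 35.93°  ✓
  (2,3): δ = 138.46°  ·
  (2,4): δ = 79.27°  ·
  (3,4): δ = 120.80°  ·
antipodal pairs: 3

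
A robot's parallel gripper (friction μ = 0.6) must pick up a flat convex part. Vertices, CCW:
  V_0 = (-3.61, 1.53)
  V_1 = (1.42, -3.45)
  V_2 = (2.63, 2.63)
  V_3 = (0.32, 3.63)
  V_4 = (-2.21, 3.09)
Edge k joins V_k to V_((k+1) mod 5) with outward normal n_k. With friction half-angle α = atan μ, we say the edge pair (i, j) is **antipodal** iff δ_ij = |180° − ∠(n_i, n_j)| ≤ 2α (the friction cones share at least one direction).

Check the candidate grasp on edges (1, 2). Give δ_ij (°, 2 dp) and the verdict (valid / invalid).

α = atan 0.6 = 30.96°;  2α = 61.93°
edge 1: e_1 = (+1.21, +6.08);  n_1 = (+0.9808, -0.1952)
edge 2: e_2 = (-2.31, +1.00);  n_2 = (+0.3973, +0.9177)
∠(n_1, n_2) = 77.85°
δ = |180° − 77.85°| = 102.15°
102.15° > 2α = 61.93°  →  invalid

δ = 102.15°, invalid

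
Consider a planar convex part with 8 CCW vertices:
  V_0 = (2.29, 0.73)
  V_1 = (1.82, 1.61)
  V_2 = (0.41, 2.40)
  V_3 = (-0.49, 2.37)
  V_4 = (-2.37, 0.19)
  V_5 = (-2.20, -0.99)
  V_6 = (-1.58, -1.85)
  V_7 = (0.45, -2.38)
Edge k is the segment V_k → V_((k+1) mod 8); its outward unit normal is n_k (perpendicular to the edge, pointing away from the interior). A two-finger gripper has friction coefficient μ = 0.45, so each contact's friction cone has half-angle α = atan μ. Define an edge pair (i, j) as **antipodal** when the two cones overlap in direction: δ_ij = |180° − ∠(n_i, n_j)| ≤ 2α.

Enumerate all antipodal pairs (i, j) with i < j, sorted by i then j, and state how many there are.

count = 8; pairs: (0,4), (0,5), (0,6), (1,5), (1,6), (2,6), (3,7), (4,7)

α = atan 0.45 = 24.23°;  2α = 48.46°
n_0 = (+0.8821, +0.4711)
n_1 = (+0.4888, +0.8724)
n_2 = (-0.0333, +0.9994)
n_3 = (-0.7573, +0.6531)
n_4 = (-0.9898, -0.1426)
n_5 = (-0.8112, -0.5848)
n_6 = (-0.2526, -0.9676)
n_7 = (+0.8607, -0.5092)
  (0,1): δ = 147.37°  ·
  (0,2): δ = 116.20°  ·
  (0,3): δ = 68.88°  ·
  (0,4): δ = 19.91°  ✓
  (0,5): δ = 7.68°  ✓
  (0,6): δ = 47.26°  ✓
  (0,7): δ = 121.28°  ·
  (1,2): δ = 148.83°  ·
  (1,3): δ = 101.51°  ·
  (1,4): δ = 52.54°  ·
  (1,5): δ = 24.95°  ✓
  (1,6): δ = 14.63°  ✓
  (1,7): δ = 88.65°  ·
  (2,3): δ = 132.68°  ·
  (2,4): δ = 83.71°  ·
  (2,5): δ = 56.12°  ·
  (2,6): δ = 16.54°  ✓
  (2,7): δ = 57.48°  ·
  (3,4): δ = 131.03°  ·
  (3,5): δ = 103.44°  ·
  (3,6): δ = 63.86°  ·
  (3,7): δ = 10.16°  ✓
  (4,5): δ = 152.41°  ·
  (4,6): δ = 112.83°  ·
  (4,7): δ = 38.81°  ✓
  (5,6): δ = 140.42°  ·
  (5,7): δ = 66.40°  ·
  (6,7): δ = 105.98°  ·
antipodal pairs: 8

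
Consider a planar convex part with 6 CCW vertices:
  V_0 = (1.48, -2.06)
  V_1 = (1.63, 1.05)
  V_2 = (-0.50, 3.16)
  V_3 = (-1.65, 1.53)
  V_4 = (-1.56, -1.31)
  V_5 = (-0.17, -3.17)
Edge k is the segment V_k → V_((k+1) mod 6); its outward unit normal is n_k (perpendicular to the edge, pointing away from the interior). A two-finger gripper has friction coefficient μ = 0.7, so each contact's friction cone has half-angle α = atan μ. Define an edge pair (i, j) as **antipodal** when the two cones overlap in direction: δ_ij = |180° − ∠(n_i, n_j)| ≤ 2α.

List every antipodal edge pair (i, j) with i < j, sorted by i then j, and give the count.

count = 7; pairs: (0,2), (0,3), (0,4), (1,3), (1,4), (2,5), (3,5)

α = atan 0.7 = 34.99°;  2α = 69.98°
n_0 = (+0.9988, -0.0482)
n_1 = (+0.7038, +0.7104)
n_2 = (-0.8171, +0.5765)
n_3 = (-0.9995, -0.0317)
n_4 = (-0.8010, -0.5986)
n_5 = (+0.5582, -0.8297)
  (0,1): δ = 131.97°  ·
  (0,2): δ = 32.44°  ✓
  (0,3): δ = 4.58°  ✓
  (0,4): δ = 39.53°  ✓
  (0,5): δ = 126.69°  ·
  (1,2): δ = 80.47°  ·
  (1,3): δ = 43.46°  ✓
  (1,4): δ = 8.50°  ✓
  (1,5): δ = 78.66°  ·
  (2,3): δ = 142.98°  ·
  (2,4): δ = 108.03°  ·
  (2,5): δ = 20.87°  ✓
  (3,4): δ = 145.04°  ·
  (3,5): δ = 57.89°  ✓
  (4,5): δ = 92.84°  ·
antipodal pairs: 7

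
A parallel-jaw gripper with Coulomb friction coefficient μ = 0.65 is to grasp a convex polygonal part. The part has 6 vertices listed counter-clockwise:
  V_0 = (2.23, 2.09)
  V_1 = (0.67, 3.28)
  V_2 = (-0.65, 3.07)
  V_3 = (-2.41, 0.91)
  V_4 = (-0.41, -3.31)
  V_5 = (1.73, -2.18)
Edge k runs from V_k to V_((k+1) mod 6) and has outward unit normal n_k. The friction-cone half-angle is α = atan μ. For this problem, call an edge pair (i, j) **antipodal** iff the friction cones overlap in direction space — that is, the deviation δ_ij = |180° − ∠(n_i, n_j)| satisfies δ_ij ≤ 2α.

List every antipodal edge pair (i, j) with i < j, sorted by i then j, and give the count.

count = 6; pairs: (0,3), (0,4), (1,4), (2,4), (2,5), (3,5)

α = atan 0.65 = 33.02°;  2α = 66.05°
n_0 = (+0.6065, +0.7951)
n_1 = (-0.1571, +0.9876)
n_2 = (-0.7752, +0.6317)
n_3 = (-0.9037, -0.4283)
n_4 = (+0.4669, -0.8843)
n_5 = (+0.9932, -0.1163)
  (0,1): δ = 133.62°  ·
  (0,2): δ = 91.84°  ·
  (0,3): δ = 27.31°  ✓
  (0,4): δ = 65.17°  ✓
  (0,5): δ = 120.66°  ·
  (1,2): δ = 138.21°  ·
  (1,3): δ = 73.68°  ·
  (1,4): δ = 18.80°  ✓
  (1,5): δ = 74.28°  ·
  (2,3): δ = 115.47°  ·
  (2,4): δ = 22.99°  ✓
  (2,5): δ = 32.49°  ✓
  (3,4): δ = 87.52°  ·
  (3,5): δ = 32.04°  ✓
  (4,5): δ = 124.51°  ·
antipodal pairs: 6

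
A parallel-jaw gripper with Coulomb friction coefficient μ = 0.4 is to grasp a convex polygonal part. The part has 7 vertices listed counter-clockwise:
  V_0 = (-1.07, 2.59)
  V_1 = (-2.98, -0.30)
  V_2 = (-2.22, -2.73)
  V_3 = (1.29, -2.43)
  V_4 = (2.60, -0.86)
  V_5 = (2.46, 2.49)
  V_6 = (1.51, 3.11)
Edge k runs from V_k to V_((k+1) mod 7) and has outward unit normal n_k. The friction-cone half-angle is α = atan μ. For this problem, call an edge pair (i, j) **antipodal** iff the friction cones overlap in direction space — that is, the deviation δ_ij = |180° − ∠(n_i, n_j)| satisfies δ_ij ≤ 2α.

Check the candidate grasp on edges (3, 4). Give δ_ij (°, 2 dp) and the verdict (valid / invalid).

α = atan 0.4 = 21.80°;  2α = 43.60°
edge 3: e_3 = (+1.31, +1.57);  n_3 = (+0.7678, -0.6407)
edge 4: e_4 = (-0.14, +3.35);  n_4 = (+0.9991, +0.0418)
∠(n_3, n_4) = 42.23°
δ = |180° − 42.23°| = 137.77°
137.77° > 2α = 43.60°  →  invalid

δ = 137.77°, invalid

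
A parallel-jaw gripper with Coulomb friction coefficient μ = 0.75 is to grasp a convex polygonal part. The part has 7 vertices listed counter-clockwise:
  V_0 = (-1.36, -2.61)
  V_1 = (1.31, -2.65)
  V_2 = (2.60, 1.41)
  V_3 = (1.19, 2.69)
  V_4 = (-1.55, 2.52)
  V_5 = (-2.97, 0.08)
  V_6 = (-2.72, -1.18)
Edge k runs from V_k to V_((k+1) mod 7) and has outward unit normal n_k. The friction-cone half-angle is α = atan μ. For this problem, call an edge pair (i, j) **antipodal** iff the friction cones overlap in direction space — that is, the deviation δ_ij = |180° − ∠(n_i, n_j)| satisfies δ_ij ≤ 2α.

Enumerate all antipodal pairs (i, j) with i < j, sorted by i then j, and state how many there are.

α = atan 0.75 = 36.87°;  2α = 73.74°
n_0 = (-0.0150, -0.9999)
n_1 = (+0.9530, -0.3028)
n_2 = (+0.6721, +0.7404)
n_3 = (-0.0619, +0.9981)
n_4 = (-0.8643, +0.5030)
n_5 = (-0.9809, -0.1946)
n_6 = (-0.7246, -0.6891)
  (0,1): δ = 106.77°  ·
  (0,2): δ = 41.37°  ✓
  (0,3): δ = 4.41°  ✓
  (0,4): δ = 60.66°  ✓
  (0,5): δ = 102.08°  ·
  (0,6): δ = 134.42°  ·
  (1,2): δ = 114.61°  ·
  (1,3): δ = 68.82°  ✓
  (1,4): δ = 12.57°  ✓
  (1,5): δ = 28.85°  ✓
  (1,6): δ = 61.19°  ✓
  (2,3): δ = 134.22°  ·
  (2,4): δ = 77.96°  ·
  (2,5): δ = 36.54°  ✓
  (2,6): δ = 4.20°  ✓
  (3,4): δ = 123.75°  ·
  (3,5): δ = 82.33°  ·
  (3,6): δ = 49.99°  ✓
  (4,5): δ = 138.58°  ·
  (4,6): δ = 106.24°  ·
  (5,6): δ = 147.66°  ·
antipodal pairs: 10

count = 10; pairs: (0,2), (0,3), (0,4), (1,3), (1,4), (1,5), (1,6), (2,5), (2,6), (3,6)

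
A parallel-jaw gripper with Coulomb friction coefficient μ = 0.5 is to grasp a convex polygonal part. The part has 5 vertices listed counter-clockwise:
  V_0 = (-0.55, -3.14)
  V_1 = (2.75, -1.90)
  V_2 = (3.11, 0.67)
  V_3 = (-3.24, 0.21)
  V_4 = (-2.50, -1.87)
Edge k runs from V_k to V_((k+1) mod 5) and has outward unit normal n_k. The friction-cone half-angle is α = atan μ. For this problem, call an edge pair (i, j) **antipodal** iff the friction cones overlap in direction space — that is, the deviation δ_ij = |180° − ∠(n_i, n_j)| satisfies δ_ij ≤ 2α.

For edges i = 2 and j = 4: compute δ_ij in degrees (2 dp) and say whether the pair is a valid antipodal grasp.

α = atan 0.5 = 26.57°;  2α = 53.13°
edge 2: e_2 = (-6.35, -0.46);  n_2 = (-0.0723, +0.9974)
edge 4: e_4 = (+1.95, -1.27);  n_4 = (-0.5457, -0.8380)
∠(n_2, n_4) = 142.78°
δ = |180° − 142.78°| = 37.22°
37.22° ≤ 2α = 53.13°  →  valid

δ = 37.22°, valid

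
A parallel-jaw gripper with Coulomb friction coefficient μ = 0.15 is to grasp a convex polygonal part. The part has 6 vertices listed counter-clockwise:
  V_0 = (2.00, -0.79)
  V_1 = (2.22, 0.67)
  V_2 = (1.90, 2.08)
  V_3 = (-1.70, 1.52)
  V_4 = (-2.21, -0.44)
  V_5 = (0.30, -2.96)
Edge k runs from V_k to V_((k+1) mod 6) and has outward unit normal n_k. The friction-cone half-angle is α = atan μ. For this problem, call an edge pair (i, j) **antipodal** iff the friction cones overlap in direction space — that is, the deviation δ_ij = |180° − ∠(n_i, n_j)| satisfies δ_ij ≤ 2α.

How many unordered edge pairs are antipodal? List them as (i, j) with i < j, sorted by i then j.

α = atan 0.15 = 8.53°;  2α = 17.06°
n_0 = (+0.9888, -0.1490)
n_1 = (+0.9752, +0.2213)
n_2 = (-0.1537, +0.9881)
n_3 = (-0.9678, +0.2518)
n_4 = (-0.7085, -0.7057)
n_5 = (+0.7872, -0.6167)
  (0,1): δ = 158.64°  ·
  (0,2): δ = 72.59°  ·
  (0,3): δ = 6.02°  ✓
  (0,4): δ = 53.46°  ·
  (0,5): δ = 150.49°  ·
  (1,2): δ = 93.94°  ·
  (1,3): δ = 27.37°  ·
  (1,4): δ = 32.10°  ·
  (1,5): δ = 129.14°  ·
  (2,3): δ = 113.43°  ·
  (2,4): δ = 53.96°  ·
  (2,5): δ = 43.08°  ·
  (3,4): δ = 120.53°  ·
  (3,5): δ = 23.49°  ·
  (4,5): δ = 82.96°  ·
antipodal pairs: 1

count = 1; pairs: (0,3)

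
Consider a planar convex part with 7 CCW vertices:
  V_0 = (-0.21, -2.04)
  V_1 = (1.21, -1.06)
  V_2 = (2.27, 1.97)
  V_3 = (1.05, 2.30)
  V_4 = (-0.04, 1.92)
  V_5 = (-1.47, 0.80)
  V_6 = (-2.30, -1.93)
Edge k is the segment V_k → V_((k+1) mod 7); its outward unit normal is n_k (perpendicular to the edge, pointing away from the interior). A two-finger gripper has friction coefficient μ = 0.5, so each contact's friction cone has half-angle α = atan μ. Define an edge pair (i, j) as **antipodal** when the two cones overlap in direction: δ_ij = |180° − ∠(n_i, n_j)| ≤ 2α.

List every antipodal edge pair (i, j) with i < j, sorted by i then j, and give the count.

count = 10; pairs: (0,2), (0,3), (0,4), (0,5), (1,3), (1,4), (1,5), (2,6), (3,6), (4,6)

α = atan 0.5 = 26.57°;  2α = 53.13°
n_0 = (+0.5680, -0.8230)
n_1 = (+0.9439, -0.3302)
n_2 = (+0.2611, +0.9653)
n_3 = (-0.3292, +0.9443)
n_4 = (-0.6166, +0.7873)
n_5 = (-0.9568, +0.2909)
n_6 = (-0.0526, -0.9986)
  (0,1): δ = 143.89°  ·
  (0,2): δ = 49.75°  ✓
  (0,3): δ = 15.39°  ✓
  (0,4): δ = 3.46°  ✓
  (0,5): δ = 38.48°  ✓
  (0,6): δ = 142.38°  ·
  (1,2): δ = 85.85°  ·
  (1,3): δ = 51.50°  ✓
  (1,4): δ = 32.65°  ✓
  (1,5): δ = 2.37°  ✓
  (1,6): δ = 106.27°  ·
  (2,3): δ = 145.64°  ·
  (2,4): δ = 126.80°  ·
  (2,5): δ = 91.77°  ·
  (2,6): δ = 12.12°  ✓
  (3,4): δ = 161.15°  ·
  (3,5): δ = 126.13°  ·
  (3,6): δ = 22.23°  ✓
  (4,5): δ = 144.98°  ·
  (4,6): δ = 41.08°  ✓
  (5,6): δ = 76.10°  ·
antipodal pairs: 10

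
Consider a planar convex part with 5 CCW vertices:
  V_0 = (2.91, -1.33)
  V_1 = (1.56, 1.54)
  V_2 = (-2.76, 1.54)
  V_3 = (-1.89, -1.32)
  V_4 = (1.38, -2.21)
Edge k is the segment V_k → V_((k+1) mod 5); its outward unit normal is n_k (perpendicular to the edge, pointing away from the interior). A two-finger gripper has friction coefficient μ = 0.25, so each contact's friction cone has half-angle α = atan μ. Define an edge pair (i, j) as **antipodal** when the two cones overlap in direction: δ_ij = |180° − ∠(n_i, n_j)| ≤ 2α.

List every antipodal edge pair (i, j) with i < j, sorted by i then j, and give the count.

count = 2; pairs: (0,2), (1,3)

α = atan 0.25 = 14.04°;  2α = 28.07°
n_0 = (+0.9049, +0.4256)
n_1 = (+0.0000, +1.0000)
n_2 = (-0.9567, -0.2910)
n_3 = (-0.2626, -0.9649)
n_4 = (+0.4986, -0.8668)
  (0,1): δ = 115.19°  ·
  (0,2): δ = 8.27°  ✓
  (0,3): δ = 49.58°  ·
  (0,4): δ = 94.71°  ·
  (1,2): δ = 73.08°  ·
  (1,3): δ = 15.23°  ✓
  (1,4): δ = 29.91°  ·
  (2,3): δ = 122.15°  ·
  (2,4): δ = 77.01°  ·
  (3,4): δ = 134.87°  ·
antipodal pairs: 2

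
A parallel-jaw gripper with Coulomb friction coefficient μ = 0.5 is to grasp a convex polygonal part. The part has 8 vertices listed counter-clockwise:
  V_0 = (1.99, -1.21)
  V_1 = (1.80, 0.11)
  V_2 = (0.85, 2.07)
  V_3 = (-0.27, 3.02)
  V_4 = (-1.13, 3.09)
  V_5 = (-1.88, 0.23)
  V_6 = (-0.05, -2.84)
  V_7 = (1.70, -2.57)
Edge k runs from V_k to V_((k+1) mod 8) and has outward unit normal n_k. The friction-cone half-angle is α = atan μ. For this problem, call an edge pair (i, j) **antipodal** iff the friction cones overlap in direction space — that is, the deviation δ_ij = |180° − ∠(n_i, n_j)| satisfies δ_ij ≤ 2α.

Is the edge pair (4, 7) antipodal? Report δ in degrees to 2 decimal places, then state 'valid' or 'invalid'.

α = atan 0.5 = 26.57°;  2α = 53.13°
edge 4: e_4 = (-0.75, -2.86);  n_4 = (-0.9673, +0.2537)
edge 7: e_7 = (+0.29, +1.36);  n_7 = (+0.9780, -0.2085)
∠(n_4, n_7) = 177.34°
δ = |180° − 177.34°| = 2.66°
2.66° ≤ 2α = 53.13°  →  valid

δ = 2.66°, valid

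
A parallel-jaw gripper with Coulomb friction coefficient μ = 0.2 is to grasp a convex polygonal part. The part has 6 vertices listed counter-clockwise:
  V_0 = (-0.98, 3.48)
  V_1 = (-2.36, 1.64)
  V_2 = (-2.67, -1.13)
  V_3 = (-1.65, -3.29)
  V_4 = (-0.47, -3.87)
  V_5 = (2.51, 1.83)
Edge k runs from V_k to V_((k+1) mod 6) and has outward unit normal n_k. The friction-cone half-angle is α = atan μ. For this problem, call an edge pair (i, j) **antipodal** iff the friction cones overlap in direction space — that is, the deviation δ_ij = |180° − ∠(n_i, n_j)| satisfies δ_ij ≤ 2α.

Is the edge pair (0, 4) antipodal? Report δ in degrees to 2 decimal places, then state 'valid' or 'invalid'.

δ = 9.27°, valid

α = atan 0.2 = 11.31°;  2α = 22.62°
edge 0: e_0 = (-1.38, -1.84);  n_0 = (-0.8000, +0.6000)
edge 4: e_4 = (+2.98, +5.70);  n_4 = (+0.8862, -0.4633)
∠(n_0, n_4) = 170.73°
δ = |180° − 170.73°| = 9.27°
9.27° ≤ 2α = 22.62°  →  valid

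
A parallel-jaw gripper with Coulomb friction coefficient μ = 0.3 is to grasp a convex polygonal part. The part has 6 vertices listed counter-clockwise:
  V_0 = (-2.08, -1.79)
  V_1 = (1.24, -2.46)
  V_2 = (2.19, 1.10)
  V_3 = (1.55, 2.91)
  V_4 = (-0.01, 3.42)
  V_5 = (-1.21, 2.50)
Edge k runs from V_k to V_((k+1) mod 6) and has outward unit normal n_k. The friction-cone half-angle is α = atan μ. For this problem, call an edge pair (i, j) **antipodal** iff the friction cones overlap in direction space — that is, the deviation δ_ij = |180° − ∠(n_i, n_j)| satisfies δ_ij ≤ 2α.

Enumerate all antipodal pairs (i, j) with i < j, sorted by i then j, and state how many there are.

α = atan 0.3 = 16.70°;  2α = 33.40°
n_0 = (-0.1978, -0.9802)
n_1 = (+0.9662, -0.2578)
n_2 = (+0.9428, +0.3334)
n_3 = (+0.3107, +0.9505)
n_4 = (-0.6084, +0.7936)
n_5 = (-0.9800, +0.1988)
  (0,1): δ = 93.53°  ·
  (0,2): δ = 59.12°  ·
  (0,3): δ = 6.69°  ✓
  (0,4): δ = 48.89°  ·
  (0,5): δ = 89.95°  ·
  (1,2): δ = 145.59°  ·
  (1,3): δ = 93.16°  ·
  (1,4): δ = 37.58°  ·
  (1,5): δ = 3.48°  ✓
  (2,3): δ = 127.58°  ·
  (2,4): δ = 72.00°  ·
  (2,5): δ = 30.94°  ✓
  (3,4): δ = 124.42°  ·
  (3,5): δ = 83.36°  ·
  (4,5): δ = 138.94°  ·
antipodal pairs: 3

count = 3; pairs: (0,3), (1,5), (2,5)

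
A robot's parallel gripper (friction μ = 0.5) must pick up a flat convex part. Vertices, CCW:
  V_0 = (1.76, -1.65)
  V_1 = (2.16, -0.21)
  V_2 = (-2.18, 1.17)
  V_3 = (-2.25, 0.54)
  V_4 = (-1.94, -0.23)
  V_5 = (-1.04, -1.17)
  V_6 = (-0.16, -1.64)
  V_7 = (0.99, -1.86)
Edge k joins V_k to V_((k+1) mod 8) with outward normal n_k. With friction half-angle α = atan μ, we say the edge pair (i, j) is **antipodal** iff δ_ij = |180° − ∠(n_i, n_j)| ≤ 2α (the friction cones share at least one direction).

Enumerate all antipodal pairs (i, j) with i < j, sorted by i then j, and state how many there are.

count = 7; pairs: (0,2), (0,3), (1,3), (1,4), (1,5), (1,6), (1,7)

α = atan 0.5 = 26.57°;  2α = 53.13°
n_0 = (+0.9635, -0.2676)
n_1 = (+0.3030, +0.9530)
n_2 = (-0.9939, +0.1104)
n_3 = (-0.9276, -0.3735)
n_4 = (-0.7223, -0.6916)
n_5 = (-0.4711, -0.8821)
n_6 = (-0.1879, -0.9822)
n_7 = (+0.2631, -0.9648)
  (0,1): δ = 92.12°  ·
  (0,2): δ = 9.18°  ✓
  (0,3): δ = 37.45°  ✓
  (0,4): δ = 59.28°  ·
  (0,5): δ = 77.42°  ·
  (0,6): δ = 94.69°  ·
  (0,7): δ = 120.78°  ·
  (1,2): δ = 78.70°  ·
  (1,3): δ = 50.43°  ✓
  (1,4): δ = 28.61°  ✓
  (1,5): δ = 10.47°  ✓
  (1,6): δ = 6.81°  ✓
  (1,7): δ = 32.89°  ✓
  (2,3): δ = 151.73°  ·
  (2,4): δ = 129.91°  ·
  (2,5): δ = 111.77°  ·
  (2,6): δ = 94.49°  ·
  (2,7): δ = 68.40°  ·
  (3,4): δ = 158.17°  ·
  (3,5): δ = 140.04°  ·
  (3,6): δ = 122.76°  ·
  (3,7): δ = 96.67°  ·
  (4,5): δ = 161.86°  ·
  (4,6): δ = 144.58°  ·
  (4,7): δ = 118.50°  ·
  (5,6): δ = 162.72°  ·
  (5,7): δ = 136.64°  ·
  (6,7): δ = 153.91°  ·
antipodal pairs: 7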